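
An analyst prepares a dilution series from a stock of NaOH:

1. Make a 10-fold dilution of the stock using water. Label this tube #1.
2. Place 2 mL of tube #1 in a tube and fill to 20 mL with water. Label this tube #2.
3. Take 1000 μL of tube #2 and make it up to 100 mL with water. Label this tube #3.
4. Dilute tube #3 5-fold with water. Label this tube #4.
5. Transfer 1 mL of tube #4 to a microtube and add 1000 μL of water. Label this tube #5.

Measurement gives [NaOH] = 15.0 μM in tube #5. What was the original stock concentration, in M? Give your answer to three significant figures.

1.50 M

Step 1: 10-fold → factor 10
Step 2: 2 mL brought to 20 mL → factor 20/2 = 10
Step 3: 1000 μL brought to 100 mL → factor 1 × 10^5/1000 = 100
Step 4: 5-fold → factor 5
Step 5: 1 mL + 1000 μL = 2 mL total → factor 2/1 = 2
Overall dilution factor = 10 × 10 × 100 × 5 × 2 = 1 × 10^5
Stock = 15.0 μM × 1 × 10^5 = 1.500 × 10^6 μM = 1.50 M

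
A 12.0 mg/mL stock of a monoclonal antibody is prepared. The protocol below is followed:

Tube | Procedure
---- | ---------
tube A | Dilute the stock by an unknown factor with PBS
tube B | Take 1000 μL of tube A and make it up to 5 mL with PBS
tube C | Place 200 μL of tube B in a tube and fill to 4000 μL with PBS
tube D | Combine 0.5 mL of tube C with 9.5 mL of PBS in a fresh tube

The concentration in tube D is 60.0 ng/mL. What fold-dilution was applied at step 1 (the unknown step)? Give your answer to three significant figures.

100-fold

Step 1: unknown factor x
Step 2: 1000 μL brought to 5 mL → factor 5000/1000 = 5
Step 3: 200 μL brought to 4000 μL → factor 4000/200 = 20
Step 4: 0.5 mL + 9.5 mL = 10 mL total → factor 10/0.5 = 20
Product of known-step factors = 2000
Overall factor = 12.0 mg/mL / (60.0 ng/mL) = 2 × 10^5
x = 2 × 10^5 / 2000 = 100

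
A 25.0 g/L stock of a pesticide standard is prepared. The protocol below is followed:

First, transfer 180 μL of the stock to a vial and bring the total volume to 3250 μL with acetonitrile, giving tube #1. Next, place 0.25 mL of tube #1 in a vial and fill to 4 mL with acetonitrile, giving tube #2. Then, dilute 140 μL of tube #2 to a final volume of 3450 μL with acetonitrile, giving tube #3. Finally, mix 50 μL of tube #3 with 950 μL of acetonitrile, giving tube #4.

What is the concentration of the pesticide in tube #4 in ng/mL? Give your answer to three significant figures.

Step 1: 180 μL brought to 3250 μL → factor 3250/180 = 18.056
Step 2: 0.25 mL brought to 4 mL → factor 4/0.25 = 16
Step 3: 140 μL brought to 3450 μL → factor 3450/140 = 24.643
Step 4: 50 μL + 950 μL = 1000 μL total → factor 1000/50 = 20
Overall dilution factor = 18.056 × 16 × 24.643 × 20 = 1.4238 × 10^5
Final = 25.0 g/L / 1.4238 × 10^5 = 0.0001756 g/L = 176 ng/mL

176 ng/mL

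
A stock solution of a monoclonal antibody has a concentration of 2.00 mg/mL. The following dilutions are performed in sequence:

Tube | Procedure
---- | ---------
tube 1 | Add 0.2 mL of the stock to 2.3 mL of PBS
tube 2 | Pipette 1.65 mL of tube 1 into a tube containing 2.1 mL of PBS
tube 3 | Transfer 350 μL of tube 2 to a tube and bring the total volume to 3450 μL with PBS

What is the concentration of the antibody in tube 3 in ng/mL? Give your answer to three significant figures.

Step 1: 0.2 mL + 2.3 mL = 2.5 mL total → factor 2.5/0.2 = 12.5
Step 2: 1.65 mL + 2.1 mL = 3.75 mL total → factor 3.75/1.65 = 2.2727
Step 3: 350 μL brought to 3450 μL → factor 3450/350 = 9.8571
Overall dilution factor = 12.5 × 2.2727 × 9.8571 = 280.03
Final = 2.00 mg/mL / 280.03 = 0.007142 mg/mL = 7.14 × 10^3 ng/mL

7.14 × 10^3 ng/mL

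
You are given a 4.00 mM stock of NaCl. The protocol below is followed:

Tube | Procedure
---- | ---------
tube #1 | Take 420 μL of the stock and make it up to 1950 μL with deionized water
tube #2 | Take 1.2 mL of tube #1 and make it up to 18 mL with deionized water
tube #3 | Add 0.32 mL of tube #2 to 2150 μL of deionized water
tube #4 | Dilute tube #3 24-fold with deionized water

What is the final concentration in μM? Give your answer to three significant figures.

0.310 μM

Step 1: 420 μL brought to 1950 μL → factor 1950/420 = 4.6429
Step 2: 1.2 mL brought to 18 mL → factor 18/1.2 = 15
Step 3: 0.32 mL + 2150 μL = 2.47 mL total → factor 2.47/0.32 = 7.7188
Step 4: 24-fold → factor 24
Overall dilution factor = 4.6429 × 15 × 7.7188 × 24 = 12901
Final = 4.00 mM / 12901 = 0.0003100 mM = 0.310 μM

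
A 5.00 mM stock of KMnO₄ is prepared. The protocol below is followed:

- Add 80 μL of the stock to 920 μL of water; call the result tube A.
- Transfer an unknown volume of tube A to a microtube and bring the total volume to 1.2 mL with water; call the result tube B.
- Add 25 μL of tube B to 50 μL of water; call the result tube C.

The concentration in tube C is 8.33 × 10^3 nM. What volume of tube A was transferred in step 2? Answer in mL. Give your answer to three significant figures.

0.0750 mL

Step 1: 80 μL + 920 μL = 1000 μL total → factor 1000/80 = 12.5
Step 2: v brought to 1.2 mL → factor = 1.2 mL/v
Step 3: 25 μL + 50 μL = 75 μL total → factor 75/25 = 3
Product of known-step factors = 37.5
Overall factor = 5.00 mM / (8.33 × 10^3 nM) = 600.24
Step-2 factor = 600.24 / 37.5 = 16.006
v = 1.2 mL / 16.006 = 0.0750 mL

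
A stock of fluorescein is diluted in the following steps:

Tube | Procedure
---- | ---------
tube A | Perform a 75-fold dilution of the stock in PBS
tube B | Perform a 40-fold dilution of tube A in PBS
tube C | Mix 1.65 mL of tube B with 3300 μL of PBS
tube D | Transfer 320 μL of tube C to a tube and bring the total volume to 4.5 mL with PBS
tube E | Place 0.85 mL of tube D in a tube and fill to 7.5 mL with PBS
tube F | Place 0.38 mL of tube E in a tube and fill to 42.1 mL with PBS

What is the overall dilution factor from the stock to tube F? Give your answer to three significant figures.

1.24 × 10^8

Step 1: 75-fold → factor 75
Step 2: 40-fold → factor 40
Step 3: 1.65 mL + 3300 μL = 4.95 mL total → factor 4.95/1.65 = 3
Step 4: 320 μL brought to 4.5 mL → factor 4500/320 = 14.062
Step 5: 0.85 mL brought to 7.5 mL → factor 7.5/0.85 = 8.8235
Step 6: 0.38 mL brought to 42.1 mL → factor 42.1/0.38 = 110.79
Overall dilution factor = 75 × 40 × 3 × 14.062 × 8.8235 × 110.79 = 1.2372 × 10^8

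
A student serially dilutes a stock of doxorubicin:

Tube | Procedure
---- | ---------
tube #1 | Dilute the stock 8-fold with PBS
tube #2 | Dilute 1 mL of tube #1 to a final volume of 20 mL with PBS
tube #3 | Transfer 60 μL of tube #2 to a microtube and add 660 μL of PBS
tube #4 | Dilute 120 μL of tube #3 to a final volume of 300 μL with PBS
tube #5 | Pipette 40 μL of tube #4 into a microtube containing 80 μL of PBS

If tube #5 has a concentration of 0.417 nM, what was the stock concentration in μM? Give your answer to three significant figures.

6.00 μM

Step 1: 8-fold → factor 8
Step 2: 1 mL brought to 20 mL → factor 20/1 = 20
Step 3: 60 μL + 660 μL = 720 μL total → factor 720/60 = 12
Step 4: 120 μL brought to 300 μL → factor 300/120 = 2.5
Step 5: 40 μL + 80 μL = 120 μL total → factor 120/40 = 3
Overall dilution factor = 8 × 20 × 12 × 2.5 × 3 = 14400
Stock = 0.417 nM × 14400 = 6005 nM = 6.00 μM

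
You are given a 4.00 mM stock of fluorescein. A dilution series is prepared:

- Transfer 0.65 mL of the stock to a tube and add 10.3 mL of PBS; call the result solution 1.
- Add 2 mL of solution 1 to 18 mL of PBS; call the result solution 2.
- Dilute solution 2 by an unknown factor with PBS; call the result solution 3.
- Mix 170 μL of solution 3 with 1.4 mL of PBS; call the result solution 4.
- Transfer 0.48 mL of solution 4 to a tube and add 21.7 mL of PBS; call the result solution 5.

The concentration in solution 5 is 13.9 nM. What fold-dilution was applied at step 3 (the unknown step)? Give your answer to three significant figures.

Step 1: 0.65 mL + 10.3 mL = 10.95 mL total → factor 10.95/0.65 = 16.846
Step 2: 2 mL + 18 mL = 20 mL total → factor 20/2 = 10
Step 3: unknown factor x
Step 4: 170 μL + 1.4 mL = 1570 μL total → factor 1570/170 = 9.2353
Step 5: 0.48 mL + 21.7 mL = 22.18 mL total → factor 22.18/0.48 = 46.208
Product of known-step factors = 71891
Overall factor = 4.00 mM / (13.9 nM) = 2.8777 × 10^5
x = 2.8777 × 10^5 / 71891 = 4.00

4.00-fold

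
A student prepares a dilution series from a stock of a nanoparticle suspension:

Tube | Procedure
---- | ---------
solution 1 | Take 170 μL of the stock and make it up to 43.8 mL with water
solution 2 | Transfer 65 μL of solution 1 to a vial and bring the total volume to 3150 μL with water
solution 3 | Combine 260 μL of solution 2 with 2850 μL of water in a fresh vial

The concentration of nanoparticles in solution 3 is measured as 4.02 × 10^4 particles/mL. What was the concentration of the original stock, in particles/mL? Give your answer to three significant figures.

Step 1: 170 μL brought to 43.8 mL → factor 43800/170 = 257.65
Step 2: 65 μL brought to 3150 μL → factor 3150/65 = 48.462
Step 3: 260 μL + 2850 μL = 3110 μL total → factor 3110/260 = 11.962
Overall dilution factor = 257.65 × 48.462 × 11.962 = 1.4935 × 10^5
Stock = 4.02 × 10^4 particles/mL × 1.4935 × 10^5 = 6.00 × 10^9 particles/mL

6.00 × 10^9 particles/mL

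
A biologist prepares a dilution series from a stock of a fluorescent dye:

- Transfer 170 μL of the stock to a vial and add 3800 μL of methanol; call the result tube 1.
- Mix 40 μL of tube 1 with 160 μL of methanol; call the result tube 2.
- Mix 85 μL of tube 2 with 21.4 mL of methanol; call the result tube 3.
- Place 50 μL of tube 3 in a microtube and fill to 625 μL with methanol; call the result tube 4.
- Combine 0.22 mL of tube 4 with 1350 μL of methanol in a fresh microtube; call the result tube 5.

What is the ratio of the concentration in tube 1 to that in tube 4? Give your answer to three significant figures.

Step 1: 170 μL + 3800 μL = 3970 μL total → factor 3970/170 = 23.353
Step 2: 40 μL + 160 μL = 200 μL total → factor 200/40 = 5
Step 3: 85 μL + 21.4 mL = 21485 μL total → factor 21485/85 = 252.76
Step 4: 50 μL brought to 625 μL → factor 625/50 = 12.5
Dilution factor to tube 1 = 23.353; to tube 4 = 3.6892 × 10^5
[tube 1]/[tube 4] = (factor to tube 4)/(factor to tube 1) = 3.6892 × 10^5/23.353 = 1.58 × 10^4

1.58 × 10^4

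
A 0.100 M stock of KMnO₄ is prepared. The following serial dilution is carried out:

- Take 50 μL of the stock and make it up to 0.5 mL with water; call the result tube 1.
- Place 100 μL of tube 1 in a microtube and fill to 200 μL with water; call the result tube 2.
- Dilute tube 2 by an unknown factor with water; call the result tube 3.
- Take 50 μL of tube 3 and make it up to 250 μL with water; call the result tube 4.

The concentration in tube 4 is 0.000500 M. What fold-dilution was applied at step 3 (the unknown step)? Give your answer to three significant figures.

2.00-fold

Step 1: 50 μL brought to 0.5 mL → factor 500/50 = 10
Step 2: 100 μL brought to 200 μL → factor 200/100 = 2
Step 3: unknown factor x
Step 4: 50 μL brought to 250 μL → factor 250/50 = 5
Product of known-step factors = 100
Overall factor = 0.100 M / (0.000500 M) = 200
x = 200 / 100 = 2.00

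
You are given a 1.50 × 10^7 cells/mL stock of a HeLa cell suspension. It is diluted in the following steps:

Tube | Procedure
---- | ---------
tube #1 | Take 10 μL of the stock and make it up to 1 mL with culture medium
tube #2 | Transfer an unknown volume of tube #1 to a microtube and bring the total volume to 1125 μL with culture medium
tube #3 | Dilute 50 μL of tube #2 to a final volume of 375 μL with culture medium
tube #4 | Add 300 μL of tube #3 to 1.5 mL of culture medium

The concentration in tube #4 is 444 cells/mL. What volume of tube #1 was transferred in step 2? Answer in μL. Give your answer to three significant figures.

150 μL

Step 1: 10 μL brought to 1 mL → factor 1000/10 = 100
Step 2: v brought to 1125 μL → factor = 1125 μL/v
Step 3: 50 μL brought to 375 μL → factor 375/50 = 7.5
Step 4: 300 μL + 1.5 mL = 1800 μL total → factor 1800/300 = 6
Product of known-step factors = 4500
Overall factor = 1.50 × 10^7 cells/mL / (444 cells/mL) = 33784
Step-2 factor = 33784 / 4500 = 7.5075
v = 1125 μL / 7.5075 = 150 μL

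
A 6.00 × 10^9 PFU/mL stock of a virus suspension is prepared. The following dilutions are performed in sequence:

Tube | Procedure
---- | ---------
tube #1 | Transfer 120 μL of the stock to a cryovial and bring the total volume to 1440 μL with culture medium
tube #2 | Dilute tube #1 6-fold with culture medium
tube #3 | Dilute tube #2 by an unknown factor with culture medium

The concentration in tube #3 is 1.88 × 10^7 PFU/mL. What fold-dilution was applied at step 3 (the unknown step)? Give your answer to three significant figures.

Step 1: 120 μL brought to 1440 μL → factor 1440/120 = 12
Step 2: 6-fold → factor 6
Step 3: unknown factor x
Product of known-step factors = 72
Overall factor = 6.00 × 10^9 PFU/mL / (1.88 × 10^7 PFU/mL) = 319.15
x = 319.15 / 72 = 4.43

4.43-fold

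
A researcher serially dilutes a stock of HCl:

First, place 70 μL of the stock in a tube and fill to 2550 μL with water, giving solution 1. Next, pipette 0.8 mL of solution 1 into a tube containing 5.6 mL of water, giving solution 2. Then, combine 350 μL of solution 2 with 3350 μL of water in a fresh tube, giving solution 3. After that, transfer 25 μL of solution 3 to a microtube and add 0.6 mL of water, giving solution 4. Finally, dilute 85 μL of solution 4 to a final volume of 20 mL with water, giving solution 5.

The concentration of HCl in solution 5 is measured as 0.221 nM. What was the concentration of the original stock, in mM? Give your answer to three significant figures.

4.01 mM

Step 1: 70 μL brought to 2550 μL → factor 2550/70 = 36.429
Step 2: 0.8 mL + 5.6 mL = 6.4 mL total → factor 6.4/0.8 = 8
Step 3: 350 μL + 3350 μL = 3700 μL total → factor 3700/350 = 10.571
Step 4: 25 μL + 0.6 mL = 625 μL total → factor 625/25 = 25
Step 5: 85 μL brought to 20 mL → factor 20000/85 = 235.29
Overall dilution factor = 36.429 × 8 × 10.571 × 25 × 235.29 = 1.8122 × 10^7
Stock = 0.221 nM × 1.8122 × 10^7 = 4.005 × 10^6 nM = 4.01 mM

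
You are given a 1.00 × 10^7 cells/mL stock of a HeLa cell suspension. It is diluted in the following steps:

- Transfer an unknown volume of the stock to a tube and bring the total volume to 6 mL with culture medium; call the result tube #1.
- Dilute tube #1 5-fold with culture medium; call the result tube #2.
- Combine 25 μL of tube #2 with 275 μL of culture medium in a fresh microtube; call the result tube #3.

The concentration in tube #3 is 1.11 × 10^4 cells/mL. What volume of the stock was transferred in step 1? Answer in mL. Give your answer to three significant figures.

Step 1: v brought to 6 mL → factor = 6 mL/v
Step 2: 5-fold → factor 5
Step 3: 25 μL + 275 μL = 300 μL total → factor 300/25 = 12
Product of known-step factors = 60
Overall factor = 1.00 × 10^7 cells/mL / (1.11 × 10^4 cells/mL) = 900.9
Step-1 factor = 900.9 / 60 = 15.015
v = 6 mL / 15.015 = 0.400 mL

0.400 mL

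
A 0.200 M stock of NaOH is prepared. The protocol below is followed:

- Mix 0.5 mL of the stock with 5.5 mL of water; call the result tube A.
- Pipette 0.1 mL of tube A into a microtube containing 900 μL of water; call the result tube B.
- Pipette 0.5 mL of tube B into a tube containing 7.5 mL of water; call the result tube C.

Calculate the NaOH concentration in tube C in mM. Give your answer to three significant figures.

0.104 mM

Step 1: 0.5 mL + 5.5 mL = 6 mL total → factor 6/0.5 = 12
Step 2: 0.1 mL + 900 μL = 1 mL total → factor 1/0.1 = 10
Step 3: 0.5 mL + 7.5 mL = 8 mL total → factor 8/0.5 = 16
Dilution factor through tube C = 12 × 10 × 16 = 1920
[tube C] = 0.200 M / 1920 = 0.0001042 M = 0.104 mM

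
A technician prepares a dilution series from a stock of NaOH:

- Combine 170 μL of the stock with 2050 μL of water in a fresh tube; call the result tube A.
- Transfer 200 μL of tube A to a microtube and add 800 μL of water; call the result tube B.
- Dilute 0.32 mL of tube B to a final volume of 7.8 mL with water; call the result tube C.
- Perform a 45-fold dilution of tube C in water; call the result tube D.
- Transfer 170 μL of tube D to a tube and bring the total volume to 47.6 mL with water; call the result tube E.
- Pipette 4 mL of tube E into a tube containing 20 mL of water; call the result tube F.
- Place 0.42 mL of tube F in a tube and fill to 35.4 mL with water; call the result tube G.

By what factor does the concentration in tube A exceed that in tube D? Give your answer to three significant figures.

Step 1: 170 μL + 2050 μL = 2220 μL total → factor 2220/170 = 13.059
Step 2: 200 μL + 800 μL = 1000 μL total → factor 1000/200 = 5
Step 3: 0.32 mL brought to 7.8 mL → factor 7.8/0.32 = 24.375
Step 4: 45-fold → factor 45
Dilution factor to tube A = 13.059; to tube D = 71619
[tube A]/[tube D] = (factor to tube D)/(factor to tube A) = 71619/13.059 = 5.48 × 10^3

5.48 × 10^3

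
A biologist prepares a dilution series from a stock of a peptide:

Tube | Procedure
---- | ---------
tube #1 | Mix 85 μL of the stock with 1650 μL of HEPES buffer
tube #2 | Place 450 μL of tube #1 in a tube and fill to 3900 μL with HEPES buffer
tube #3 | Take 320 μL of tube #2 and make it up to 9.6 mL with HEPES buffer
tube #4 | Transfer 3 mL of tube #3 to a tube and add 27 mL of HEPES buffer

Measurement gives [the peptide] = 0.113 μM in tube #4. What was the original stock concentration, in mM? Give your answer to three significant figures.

6.00 mM

Step 1: 85 μL + 1650 μL = 1735 μL total → factor 1735/85 = 20.412
Step 2: 450 μL brought to 3900 μL → factor 3900/450 = 8.6667
Step 3: 320 μL brought to 9.6 mL → factor 9600/320 = 30
Step 4: 3 mL + 27 mL = 30 mL total → factor 30/3 = 10
Overall dilution factor = 20.412 × 8.6667 × 30 × 10 = 53071
Stock = 0.113 μM × 53071 = 5997 μM = 6.00 mM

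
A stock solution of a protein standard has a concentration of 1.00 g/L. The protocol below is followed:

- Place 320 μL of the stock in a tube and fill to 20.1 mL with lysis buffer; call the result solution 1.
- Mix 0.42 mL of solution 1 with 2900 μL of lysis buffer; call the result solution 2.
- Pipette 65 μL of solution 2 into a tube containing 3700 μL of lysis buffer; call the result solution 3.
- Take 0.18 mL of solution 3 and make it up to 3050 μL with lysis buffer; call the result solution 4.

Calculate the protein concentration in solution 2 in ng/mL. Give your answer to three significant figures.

2.01 × 10^3 ng/mL

Step 1: 320 μL brought to 20.1 mL → factor 20100/320 = 62.812
Step 2: 0.42 mL + 2900 μL = 3.32 mL total → factor 3.32/0.42 = 7.9048
Dilution factor through solution 2 = 62.812 × 7.9048 = 496.52
[solution 2] = 1.00 g/L / 496.52 = 0.002014 g/L = 2.01 × 10^3 ng/mL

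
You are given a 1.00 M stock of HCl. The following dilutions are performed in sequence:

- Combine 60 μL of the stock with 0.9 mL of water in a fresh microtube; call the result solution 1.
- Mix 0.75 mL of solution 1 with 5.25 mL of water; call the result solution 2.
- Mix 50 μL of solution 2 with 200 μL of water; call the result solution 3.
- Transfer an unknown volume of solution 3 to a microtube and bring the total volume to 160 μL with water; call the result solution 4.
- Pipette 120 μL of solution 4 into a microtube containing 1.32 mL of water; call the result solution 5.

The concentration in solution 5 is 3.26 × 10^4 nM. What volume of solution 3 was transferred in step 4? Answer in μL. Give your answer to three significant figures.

Step 1: 60 μL + 0.9 mL = 960 μL total → factor 960/60 = 16
Step 2: 0.75 mL + 5.25 mL = 6 mL total → factor 6/0.75 = 8
Step 3: 50 μL + 200 μL = 250 μL total → factor 250/50 = 5
Step 4: v brought to 160 μL → factor = 160 μL/v
Step 5: 120 μL + 1.32 mL = 1440 μL total → factor 1440/120 = 12
Product of known-step factors = 7680
Overall factor = 1.00 M / (3.26 × 10^4 nM) = 30675
Step-4 factor = 30675 / 7680 = 3.9941
v = 160 μL / 3.9941 = 40.1 μL

40.1 μL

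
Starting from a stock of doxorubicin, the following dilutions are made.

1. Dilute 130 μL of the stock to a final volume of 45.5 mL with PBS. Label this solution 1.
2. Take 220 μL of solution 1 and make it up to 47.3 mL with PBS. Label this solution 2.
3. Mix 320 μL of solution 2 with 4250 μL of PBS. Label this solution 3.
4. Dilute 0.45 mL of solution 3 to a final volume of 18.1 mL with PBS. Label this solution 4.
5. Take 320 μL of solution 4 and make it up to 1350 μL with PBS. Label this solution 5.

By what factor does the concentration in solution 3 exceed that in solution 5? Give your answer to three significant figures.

Step 1: 130 μL brought to 45.5 mL → factor 45500/130 = 350
Step 2: 220 μL brought to 47.3 mL → factor 47300/220 = 215
Step 3: 320 μL + 4250 μL = 4570 μL total → factor 4570/320 = 14.281
Step 4: 0.45 mL brought to 18.1 mL → factor 18.1/0.45 = 40.222
Step 5: 320 μL brought to 1350 μL → factor 1350/320 = 4.2188
Dilution factor to solution 3 = 1.0747 × 10^6; to solution 5 = 1.8236 × 10^8
[solution 3]/[solution 5] = (factor to solution 5)/(factor to solution 3) = 1.8236 × 10^8/1.0747 × 10^6 = 170

170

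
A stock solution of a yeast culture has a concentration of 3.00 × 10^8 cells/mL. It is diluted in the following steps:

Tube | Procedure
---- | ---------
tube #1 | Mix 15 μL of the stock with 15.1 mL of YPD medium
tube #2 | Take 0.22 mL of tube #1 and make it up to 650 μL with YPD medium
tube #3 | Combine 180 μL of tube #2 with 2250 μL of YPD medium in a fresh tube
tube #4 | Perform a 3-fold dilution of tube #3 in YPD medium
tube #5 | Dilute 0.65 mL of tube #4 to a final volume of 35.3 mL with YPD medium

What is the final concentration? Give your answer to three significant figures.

Step 1: 15 μL + 15.1 mL = 15115 μL total → factor 15115/15 = 1007.7
Step 2: 0.22 mL brought to 650 μL → factor 0.65/0.22 = 2.9545
Step 3: 180 μL + 2250 μL = 2430 μL total → factor 2430/180 = 13.5
Step 4: 3-fold → factor 3
Step 5: 0.65 mL brought to 35.3 mL → factor 35.3/0.65 = 54.308
Overall dilution factor = 1007.7 × 2.9545 × 13.5 × 3 × 54.308 = 6.5482 × 10^6
Final = 3.00 × 10^8 cells/mL / 6.5482 × 10^6 = 45.8 cells/mL

45.8 cells/mL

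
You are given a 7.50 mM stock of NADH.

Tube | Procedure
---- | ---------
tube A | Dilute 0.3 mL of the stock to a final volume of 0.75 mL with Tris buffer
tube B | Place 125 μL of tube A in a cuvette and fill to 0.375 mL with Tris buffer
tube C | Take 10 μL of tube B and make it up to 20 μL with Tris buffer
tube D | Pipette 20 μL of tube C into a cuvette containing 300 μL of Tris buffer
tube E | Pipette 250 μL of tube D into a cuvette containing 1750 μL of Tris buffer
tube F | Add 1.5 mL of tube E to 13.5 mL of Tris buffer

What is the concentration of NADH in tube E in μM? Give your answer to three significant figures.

Step 1: 0.3 mL brought to 0.75 mL → factor 0.75/0.3 = 2.5
Step 2: 125 μL brought to 0.375 mL → factor 375/125 = 3
Step 3: 10 μL brought to 20 μL → factor 20/10 = 2
Step 4: 20 μL + 300 μL = 320 μL total → factor 320/20 = 16
Step 5: 250 μL + 1750 μL = 2000 μL total → factor 2000/250 = 8
Dilution factor through tube E = 2.5 × 3 × 2 × 16 × 8 = 1920
[tube E] = 7.50 mM / 1920 = 0.003906 mM = 3.91 μM

3.91 μM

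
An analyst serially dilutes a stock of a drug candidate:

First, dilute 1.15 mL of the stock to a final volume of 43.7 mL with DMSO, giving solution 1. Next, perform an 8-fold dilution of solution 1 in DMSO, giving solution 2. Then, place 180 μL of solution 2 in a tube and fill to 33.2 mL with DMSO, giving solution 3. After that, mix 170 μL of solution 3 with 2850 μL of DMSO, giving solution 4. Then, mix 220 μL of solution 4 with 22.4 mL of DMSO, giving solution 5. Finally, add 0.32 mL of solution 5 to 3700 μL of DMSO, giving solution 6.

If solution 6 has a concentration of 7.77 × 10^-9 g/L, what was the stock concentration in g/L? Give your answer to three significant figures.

10.0 g/L

Step 1: 1.15 mL brought to 43.7 mL → factor 43.7/1.15 = 38
Step 2: 8-fold → factor 8
Step 3: 180 μL brought to 33.2 mL → factor 33200/180 = 184.44
Step 4: 170 μL + 2850 μL = 3020 μL total → factor 3020/170 = 17.765
Step 5: 220 μL + 22.4 mL = 22620 μL total → factor 22620/220 = 102.82
Step 6: 0.32 mL + 3700 μL = 4.02 mL total → factor 4.02/0.32 = 12.562
Overall dilution factor = 38 × 8 × 184.44 × 17.765 × 102.82 × 12.562 = 1.2866 × 10^9
Stock = 7.77 × 10^-9 g/L × 1.2866 × 10^9 = 10.0 g/L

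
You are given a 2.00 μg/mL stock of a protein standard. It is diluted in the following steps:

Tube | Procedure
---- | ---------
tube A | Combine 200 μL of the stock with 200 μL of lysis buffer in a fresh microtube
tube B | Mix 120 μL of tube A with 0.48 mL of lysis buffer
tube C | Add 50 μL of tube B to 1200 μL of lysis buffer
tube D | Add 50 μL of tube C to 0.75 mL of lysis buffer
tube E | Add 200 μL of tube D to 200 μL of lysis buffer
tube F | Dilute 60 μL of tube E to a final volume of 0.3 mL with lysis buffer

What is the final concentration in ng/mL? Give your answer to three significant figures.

Step 1: 200 μL + 200 μL = 400 μL total → factor 400/200 = 2
Step 2: 120 μL + 0.48 mL = 600 μL total → factor 600/120 = 5
Step 3: 50 μL + 1200 μL = 1250 μL total → factor 1250/50 = 25
Step 4: 50 μL + 0.75 mL = 800 μL total → factor 800/50 = 16
Step 5: 200 μL + 200 μL = 400 μL total → factor 400/200 = 2
Step 6: 60 μL brought to 0.3 mL → factor 300/60 = 5
Overall dilution factor = 2 × 5 × 25 × 16 × 2 × 5 = 40000
Final = 2.00 μg/mL / 40000 = 5.000 × 10^-5 μg/mL = 0.0500 ng/mL

0.0500 ng/mL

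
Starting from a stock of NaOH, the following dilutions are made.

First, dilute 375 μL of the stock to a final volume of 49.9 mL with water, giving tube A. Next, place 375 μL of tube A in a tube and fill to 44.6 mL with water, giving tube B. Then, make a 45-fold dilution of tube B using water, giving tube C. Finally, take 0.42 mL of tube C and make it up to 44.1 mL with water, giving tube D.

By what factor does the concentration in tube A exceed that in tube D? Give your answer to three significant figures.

Step 1: 375 μL brought to 49.9 mL → factor 49900/375 = 133.07
Step 2: 375 μL brought to 44.6 mL → factor 44600/375 = 118.93
Step 3: 45-fold → factor 45
Step 4: 0.42 mL brought to 44.1 mL → factor 44.1/0.42 = 105
Dilution factor to tube A = 133.07; to tube D = 7.4778 × 10^7
[tube A]/[tube D] = (factor to tube D)/(factor to tube A) = 7.4778 × 10^7/133.07 = 5.62 × 10^5

5.62 × 10^5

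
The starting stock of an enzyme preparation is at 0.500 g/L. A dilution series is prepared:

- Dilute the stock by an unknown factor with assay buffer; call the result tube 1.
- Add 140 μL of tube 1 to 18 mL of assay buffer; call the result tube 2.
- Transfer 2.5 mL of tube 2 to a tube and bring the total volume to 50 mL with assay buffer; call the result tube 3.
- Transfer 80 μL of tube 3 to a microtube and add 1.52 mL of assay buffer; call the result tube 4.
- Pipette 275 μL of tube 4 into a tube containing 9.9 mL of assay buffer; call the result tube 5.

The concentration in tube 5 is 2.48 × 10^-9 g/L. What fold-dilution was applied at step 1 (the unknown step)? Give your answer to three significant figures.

105-fold

Step 1: unknown factor x
Step 2: 140 μL + 18 mL = 18140 μL total → factor 18140/140 = 129.57
Step 3: 2.5 mL brought to 50 mL → factor 50/2.5 = 20
Step 4: 80 μL + 1.52 mL = 1600 μL total → factor 1600/80 = 20
Step 5: 275 μL + 9.9 mL = 10175 μL total → factor 10175/275 = 37
Product of known-step factors = 1.9177 × 10^6
Overall factor = 0.500 g/L / (2.48 × 10^-9 g/L) = 2.0161 × 10^8
x = 2.0161 × 10^8 / 1.9177 × 10^6 = 105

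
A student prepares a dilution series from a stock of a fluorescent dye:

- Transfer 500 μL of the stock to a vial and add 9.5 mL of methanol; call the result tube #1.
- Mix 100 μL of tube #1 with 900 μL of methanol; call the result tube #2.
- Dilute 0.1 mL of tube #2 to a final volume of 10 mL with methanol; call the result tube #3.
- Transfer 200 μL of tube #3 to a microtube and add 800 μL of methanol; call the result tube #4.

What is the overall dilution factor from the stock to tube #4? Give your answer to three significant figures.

1.00 × 10^5

Step 1: 500 μL + 9.5 mL = 10000 μL total → factor 10000/500 = 20
Step 2: 100 μL + 900 μL = 1000 μL total → factor 1000/100 = 10
Step 3: 0.1 mL brought to 10 mL → factor 10/0.1 = 100
Step 4: 200 μL + 800 μL = 1000 μL total → factor 1000/200 = 5
Overall dilution factor = 20 × 10 × 100 × 5 = 1 × 10^5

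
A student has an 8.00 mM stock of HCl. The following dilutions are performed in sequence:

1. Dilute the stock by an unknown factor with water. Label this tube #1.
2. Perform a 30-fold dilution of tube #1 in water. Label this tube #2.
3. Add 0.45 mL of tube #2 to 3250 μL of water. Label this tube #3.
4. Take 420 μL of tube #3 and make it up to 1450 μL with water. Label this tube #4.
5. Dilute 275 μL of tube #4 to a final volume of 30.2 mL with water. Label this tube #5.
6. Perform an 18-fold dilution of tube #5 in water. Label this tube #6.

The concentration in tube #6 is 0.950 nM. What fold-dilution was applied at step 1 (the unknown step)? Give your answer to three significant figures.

Step 1: unknown factor x
Step 2: 30-fold → factor 30
Step 3: 0.45 mL + 3250 μL = 3.7 mL total → factor 3.7/0.45 = 8.2222
Step 4: 420 μL brought to 1450 μL → factor 1450/420 = 3.4524
Step 5: 275 μL brought to 30.2 mL → factor 30200/275 = 109.82
Step 6: 18-fold → factor 18
Product of known-step factors = 1.6834 × 10^6
Overall factor = 8.00 mM / (0.950 nM) = 8.4211 × 10^6
x = 8.4211 × 10^6 / 1.6834 × 10^6 = 5.00

5.00-fold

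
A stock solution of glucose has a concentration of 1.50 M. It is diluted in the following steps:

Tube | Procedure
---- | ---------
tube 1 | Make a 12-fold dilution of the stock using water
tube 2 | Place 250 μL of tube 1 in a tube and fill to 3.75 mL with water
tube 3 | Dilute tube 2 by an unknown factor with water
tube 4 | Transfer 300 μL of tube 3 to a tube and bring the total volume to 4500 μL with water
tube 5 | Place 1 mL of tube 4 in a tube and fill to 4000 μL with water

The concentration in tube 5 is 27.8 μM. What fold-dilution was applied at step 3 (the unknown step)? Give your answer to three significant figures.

5.00-fold

Step 1: 12-fold → factor 12
Step 2: 250 μL brought to 3.75 mL → factor 3750/250 = 15
Step 3: unknown factor x
Step 4: 300 μL brought to 4500 μL → factor 4500/300 = 15
Step 5: 1 mL brought to 4000 μL → factor 4/1 = 4
Product of known-step factors = 10800
Overall factor = 1.50 M / (27.8 μM) = 53957
x = 53957 / 10800 = 5.00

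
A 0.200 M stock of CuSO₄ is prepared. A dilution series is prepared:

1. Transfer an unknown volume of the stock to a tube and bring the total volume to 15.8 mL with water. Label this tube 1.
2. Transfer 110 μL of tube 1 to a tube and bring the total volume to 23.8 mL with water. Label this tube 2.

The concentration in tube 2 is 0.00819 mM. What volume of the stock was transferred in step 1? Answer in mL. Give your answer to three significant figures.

Step 1: v brought to 15.8 mL → factor = 15.8 mL/v
Step 2: 110 μL brought to 23.8 mL → factor 23800/110 = 216.36
Product of known-step factors = 216.36
Overall factor = 0.200 M / (0.00819 mM) = 24420
Step-1 factor = 24420 / 216.36 = 112.87
v = 15.8 mL / 112.87 = 0.140 mL

0.140 mL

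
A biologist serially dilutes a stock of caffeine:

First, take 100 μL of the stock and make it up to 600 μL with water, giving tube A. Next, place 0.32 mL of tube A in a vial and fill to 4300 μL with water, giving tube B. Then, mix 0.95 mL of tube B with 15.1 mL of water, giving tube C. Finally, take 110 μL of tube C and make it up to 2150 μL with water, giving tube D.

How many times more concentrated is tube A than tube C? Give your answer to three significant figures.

Step 1: 100 μL brought to 600 μL → factor 600/100 = 6
Step 2: 0.32 mL brought to 4300 μL → factor 4.3/0.32 = 13.438
Step 3: 0.95 mL + 15.1 mL = 16.05 mL total → factor 16.05/0.95 = 16.895
Dilution factor to tube A = 6; to tube C = 1362.1
[tube A]/[tube C] = (factor to tube C)/(factor to tube A) = 1362.1/6 = 227

227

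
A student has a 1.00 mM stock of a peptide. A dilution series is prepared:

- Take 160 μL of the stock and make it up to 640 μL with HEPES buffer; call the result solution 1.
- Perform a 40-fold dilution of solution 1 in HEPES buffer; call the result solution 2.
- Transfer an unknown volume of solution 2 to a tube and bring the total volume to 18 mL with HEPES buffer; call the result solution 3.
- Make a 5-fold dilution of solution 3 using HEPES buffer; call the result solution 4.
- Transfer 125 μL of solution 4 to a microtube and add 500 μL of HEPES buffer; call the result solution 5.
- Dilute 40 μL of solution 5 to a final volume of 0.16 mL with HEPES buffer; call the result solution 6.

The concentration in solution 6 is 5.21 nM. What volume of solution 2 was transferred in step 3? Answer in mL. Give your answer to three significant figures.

1.50 mL

Step 1: 160 μL brought to 640 μL → factor 640/160 = 4
Step 2: 40-fold → factor 40
Step 3: v brought to 18 mL → factor = 18 mL/v
Step 4: 5-fold → factor 5
Step 5: 125 μL + 500 μL = 625 μL total → factor 625/125 = 5
Step 6: 40 μL brought to 0.16 mL → factor 160/40 = 4
Product of known-step factors = 16000
Overall factor = 1.00 mM / (5.21 nM) = 1.9194 × 10^5
Step-3 factor = 1.9194 × 10^5 / 16000 = 11.996
v = 18 mL / 11.996 = 1.50 mL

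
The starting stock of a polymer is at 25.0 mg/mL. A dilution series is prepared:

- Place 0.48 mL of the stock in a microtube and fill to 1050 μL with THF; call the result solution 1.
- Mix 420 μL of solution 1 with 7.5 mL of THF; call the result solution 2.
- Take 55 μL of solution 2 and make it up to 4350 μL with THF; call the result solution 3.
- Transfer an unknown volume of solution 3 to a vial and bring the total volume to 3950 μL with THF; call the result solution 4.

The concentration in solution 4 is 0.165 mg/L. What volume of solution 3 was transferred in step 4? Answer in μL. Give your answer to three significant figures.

Step 1: 0.48 mL brought to 1050 μL → factor 1.05/0.48 = 2.1875
Step 2: 420 μL + 7.5 mL = 7920 μL total → factor 7920/420 = 18.857
Step 3: 55 μL brought to 4350 μL → factor 4350/55 = 79.091
Step 4: v brought to 3950 μL → factor = 3950 μL/v
Product of known-step factors = 3262.5
Overall factor = 25.0 mg/mL / (0.165 mg/L) = 1.5152 × 10^5
Step-4 factor = 1.5152 × 10^5 / 3262.5 = 46.441
v = 3950 μL / 46.441 = 85.1 μL

85.1 μL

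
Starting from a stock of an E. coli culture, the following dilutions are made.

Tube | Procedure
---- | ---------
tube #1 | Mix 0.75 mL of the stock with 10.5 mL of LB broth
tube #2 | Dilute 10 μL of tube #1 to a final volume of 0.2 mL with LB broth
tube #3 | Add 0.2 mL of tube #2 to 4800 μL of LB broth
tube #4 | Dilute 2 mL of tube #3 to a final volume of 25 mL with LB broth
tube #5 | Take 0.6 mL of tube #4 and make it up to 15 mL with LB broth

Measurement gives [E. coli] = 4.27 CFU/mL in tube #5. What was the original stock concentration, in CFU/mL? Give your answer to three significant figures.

1.00 × 10^7 CFU/mL

Step 1: 0.75 mL + 10.5 mL = 11.25 mL total → factor 11.25/0.75 = 15
Step 2: 10 μL brought to 0.2 mL → factor 200/10 = 20
Step 3: 0.2 mL + 4800 μL = 5 mL total → factor 5/0.2 = 25
Step 4: 2 mL brought to 25 mL → factor 25/2 = 12.5
Step 5: 0.6 mL brought to 15 mL → factor 15/0.6 = 25
Overall dilution factor = 15 × 20 × 25 × 12.5 × 25 = 2.3438 × 10^6
Stock = 4.27 CFU/mL × 2.3438 × 10^6 = 1.00 × 10^7 CFU/mL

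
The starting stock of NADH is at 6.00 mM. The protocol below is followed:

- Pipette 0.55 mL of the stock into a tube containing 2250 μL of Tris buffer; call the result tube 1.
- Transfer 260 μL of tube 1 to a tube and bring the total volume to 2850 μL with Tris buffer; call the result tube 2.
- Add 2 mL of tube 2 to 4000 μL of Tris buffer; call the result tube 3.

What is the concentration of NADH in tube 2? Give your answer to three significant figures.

0.108 mM

Step 1: 0.55 mL + 2250 μL = 2.8 mL total → factor 2.8/0.55 = 5.0909
Step 2: 260 μL brought to 2850 μL → factor 2850/260 = 10.962
Dilution factor through tube 2 = 5.0909 × 10.962 = 55.804
[tube 2] = 6.00 mM / 55.804 = 0.108 mM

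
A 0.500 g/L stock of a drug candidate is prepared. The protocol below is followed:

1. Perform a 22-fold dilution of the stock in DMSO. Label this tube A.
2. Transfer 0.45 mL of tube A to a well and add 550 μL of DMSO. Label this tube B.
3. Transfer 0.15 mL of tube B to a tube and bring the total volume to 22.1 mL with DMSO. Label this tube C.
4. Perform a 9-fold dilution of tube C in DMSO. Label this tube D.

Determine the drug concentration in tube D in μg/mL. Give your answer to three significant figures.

0.00771 μg/mL

Step 1: 22-fold → factor 22
Step 2: 0.45 mL + 550 μL = 1 mL total → factor 1/0.45 = 2.2222
Step 3: 0.15 mL brought to 22.1 mL → factor 22.1/0.15 = 147.33
Step 4: 9-fold → factor 9
Overall dilution factor = 22 × 2.2222 × 147.33 × 9 = 64827
Final = 0.500 g/L / 64827 = 7.713 × 10^-6 g/L = 0.00771 μg/mL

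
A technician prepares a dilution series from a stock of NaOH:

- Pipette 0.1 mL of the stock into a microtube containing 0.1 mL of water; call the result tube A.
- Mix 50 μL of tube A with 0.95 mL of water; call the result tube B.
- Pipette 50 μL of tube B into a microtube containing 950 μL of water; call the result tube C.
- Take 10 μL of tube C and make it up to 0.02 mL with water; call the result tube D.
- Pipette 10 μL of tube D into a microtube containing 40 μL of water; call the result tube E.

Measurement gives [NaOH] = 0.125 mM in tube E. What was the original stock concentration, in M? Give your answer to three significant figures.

Step 1: 0.1 mL + 0.1 mL = 0.2 mL total → factor 0.2/0.1 = 2
Step 2: 50 μL + 0.95 mL = 1000 μL total → factor 1000/50 = 20
Step 3: 50 μL + 950 μL = 1000 μL total → factor 1000/50 = 20
Step 4: 10 μL brought to 0.02 mL → factor 20/10 = 2
Step 5: 10 μL + 40 μL = 50 μL total → factor 50/10 = 5
Overall dilution factor = 2 × 20 × 20 × 2 × 5 = 8000
Stock = 0.125 mM × 8000 = 1000 mM = 1.00 M

1.00 M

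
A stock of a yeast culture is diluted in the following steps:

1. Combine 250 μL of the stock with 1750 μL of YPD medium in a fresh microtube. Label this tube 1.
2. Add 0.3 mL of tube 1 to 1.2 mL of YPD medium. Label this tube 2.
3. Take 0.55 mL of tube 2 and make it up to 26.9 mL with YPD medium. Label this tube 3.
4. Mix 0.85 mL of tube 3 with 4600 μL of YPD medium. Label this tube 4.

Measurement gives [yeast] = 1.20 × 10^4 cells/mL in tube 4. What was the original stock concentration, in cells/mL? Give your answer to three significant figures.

1.51 × 10^8 cells/mL

Step 1: 250 μL + 1750 μL = 2000 μL total → factor 2000/250 = 8
Step 2: 0.3 mL + 1.2 mL = 1.5 mL total → factor 1.5/0.3 = 5
Step 3: 0.55 mL brought to 26.9 mL → factor 26.9/0.55 = 48.909
Step 4: 0.85 mL + 4600 μL = 5.45 mL total → factor 5.45/0.85 = 6.4118
Overall dilution factor = 8 × 5 × 48.909 × 6.4118 = 12544
Stock = 1.20 × 10^4 cells/mL × 12544 = 1.51 × 10^8 cells/mL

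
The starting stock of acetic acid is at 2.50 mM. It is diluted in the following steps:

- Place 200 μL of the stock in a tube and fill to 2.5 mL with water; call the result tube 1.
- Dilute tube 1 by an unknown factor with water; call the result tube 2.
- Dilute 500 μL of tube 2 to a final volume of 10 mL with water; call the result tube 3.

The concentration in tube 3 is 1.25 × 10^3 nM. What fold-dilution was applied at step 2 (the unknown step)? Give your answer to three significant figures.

Step 1: 200 μL brought to 2.5 mL → factor 2500/200 = 12.5
Step 2: unknown factor x
Step 3: 500 μL brought to 10 mL → factor 10000/500 = 20
Product of known-step factors = 250
Overall factor = 2.50 mM / (1.25 × 10^3 nM) = 2000
x = 2000 / 250 = 8.00

8.00-fold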